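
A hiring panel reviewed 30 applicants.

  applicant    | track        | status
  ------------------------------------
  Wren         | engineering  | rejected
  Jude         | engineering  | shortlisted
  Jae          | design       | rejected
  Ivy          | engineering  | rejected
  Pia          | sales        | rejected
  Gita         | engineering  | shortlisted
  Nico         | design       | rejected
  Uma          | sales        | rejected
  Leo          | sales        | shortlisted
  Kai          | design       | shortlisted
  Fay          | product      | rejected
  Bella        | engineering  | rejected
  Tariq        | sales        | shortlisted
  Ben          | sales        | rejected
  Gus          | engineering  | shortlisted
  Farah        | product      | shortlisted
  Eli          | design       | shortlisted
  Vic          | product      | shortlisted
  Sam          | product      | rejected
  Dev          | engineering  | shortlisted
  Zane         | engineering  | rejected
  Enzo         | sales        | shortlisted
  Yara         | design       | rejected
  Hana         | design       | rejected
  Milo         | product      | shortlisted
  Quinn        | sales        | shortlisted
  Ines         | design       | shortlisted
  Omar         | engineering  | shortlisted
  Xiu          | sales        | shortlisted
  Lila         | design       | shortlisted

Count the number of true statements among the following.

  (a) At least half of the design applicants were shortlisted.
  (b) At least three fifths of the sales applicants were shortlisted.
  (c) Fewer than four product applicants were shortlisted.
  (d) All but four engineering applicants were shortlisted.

4

(a) design: |A| = 8, |A ∩ B| = 4; needs |A ∩ B| ≥ |A ∖ B| — true.
(b) sales: |A| = 8, |A ∩ B| = 5; needs |A ∩ B| / |A| ≥ 3/5 — true.
(c) product: |A| = 5, |A ∩ B| = 3; needs |A ∩ B| < 4 — true.
(d) engineering: |A| = 9, |A ∩ B| = 5; needs |A ∖ B| = 4 — true.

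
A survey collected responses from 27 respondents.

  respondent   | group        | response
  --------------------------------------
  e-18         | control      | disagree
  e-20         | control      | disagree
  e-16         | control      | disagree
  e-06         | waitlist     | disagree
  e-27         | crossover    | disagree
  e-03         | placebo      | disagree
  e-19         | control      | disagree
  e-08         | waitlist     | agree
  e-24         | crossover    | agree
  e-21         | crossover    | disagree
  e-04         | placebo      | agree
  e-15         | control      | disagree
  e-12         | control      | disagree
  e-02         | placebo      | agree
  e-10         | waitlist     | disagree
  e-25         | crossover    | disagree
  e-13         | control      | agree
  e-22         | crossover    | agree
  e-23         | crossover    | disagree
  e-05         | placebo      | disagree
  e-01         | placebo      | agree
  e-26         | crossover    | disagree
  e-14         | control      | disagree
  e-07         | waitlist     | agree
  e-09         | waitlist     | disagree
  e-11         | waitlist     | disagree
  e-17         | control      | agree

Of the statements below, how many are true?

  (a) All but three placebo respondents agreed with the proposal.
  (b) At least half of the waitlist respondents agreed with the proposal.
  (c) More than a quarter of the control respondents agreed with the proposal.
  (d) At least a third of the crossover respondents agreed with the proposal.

(a) placebo: |A| = 5, |A ∩ B| = 3; needs |A ∖ B| = 3 — false.
(b) waitlist: |A| = 6, |A ∩ B| = 2; needs |A ∩ B| ≥ |A ∖ B| — false.
(c) control: |A| = 9, |A ∩ B| = 2; needs |A ∩ B| / |A| > 1/4 — false.
(d) crossover: |A| = 7, |A ∩ B| = 2; needs |A ∩ B| / |A| ≥ 1/3 — false.

0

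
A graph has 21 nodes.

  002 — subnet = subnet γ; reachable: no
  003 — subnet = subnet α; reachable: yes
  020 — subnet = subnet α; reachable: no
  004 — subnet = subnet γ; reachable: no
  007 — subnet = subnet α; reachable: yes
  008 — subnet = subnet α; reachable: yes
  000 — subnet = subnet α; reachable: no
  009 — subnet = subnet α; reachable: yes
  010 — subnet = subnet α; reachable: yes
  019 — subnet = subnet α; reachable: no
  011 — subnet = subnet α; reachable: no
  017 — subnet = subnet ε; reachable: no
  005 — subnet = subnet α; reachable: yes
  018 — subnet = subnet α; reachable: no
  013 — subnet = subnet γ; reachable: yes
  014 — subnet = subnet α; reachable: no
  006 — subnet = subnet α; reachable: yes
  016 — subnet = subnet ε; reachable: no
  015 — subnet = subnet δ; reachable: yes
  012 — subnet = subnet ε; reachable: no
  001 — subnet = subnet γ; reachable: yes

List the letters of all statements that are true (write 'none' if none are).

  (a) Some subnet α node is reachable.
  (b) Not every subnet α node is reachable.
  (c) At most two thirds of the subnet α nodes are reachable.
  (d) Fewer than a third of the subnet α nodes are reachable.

|A| = 13, |A ∩ B| = 7, |A ∖ B| = 6.
(a) A ∩ B ≠ ∅ (|A ∩ B| ≥ 1): holds.
(b) A ⊄ B (|A ∖ B| ≥ 1): holds.
(c) |A ∩ B| / |A| ≤ 2/3: holds.
(d) |A ∩ B| / |A| < 1/3: fails.

(a), (b), (c)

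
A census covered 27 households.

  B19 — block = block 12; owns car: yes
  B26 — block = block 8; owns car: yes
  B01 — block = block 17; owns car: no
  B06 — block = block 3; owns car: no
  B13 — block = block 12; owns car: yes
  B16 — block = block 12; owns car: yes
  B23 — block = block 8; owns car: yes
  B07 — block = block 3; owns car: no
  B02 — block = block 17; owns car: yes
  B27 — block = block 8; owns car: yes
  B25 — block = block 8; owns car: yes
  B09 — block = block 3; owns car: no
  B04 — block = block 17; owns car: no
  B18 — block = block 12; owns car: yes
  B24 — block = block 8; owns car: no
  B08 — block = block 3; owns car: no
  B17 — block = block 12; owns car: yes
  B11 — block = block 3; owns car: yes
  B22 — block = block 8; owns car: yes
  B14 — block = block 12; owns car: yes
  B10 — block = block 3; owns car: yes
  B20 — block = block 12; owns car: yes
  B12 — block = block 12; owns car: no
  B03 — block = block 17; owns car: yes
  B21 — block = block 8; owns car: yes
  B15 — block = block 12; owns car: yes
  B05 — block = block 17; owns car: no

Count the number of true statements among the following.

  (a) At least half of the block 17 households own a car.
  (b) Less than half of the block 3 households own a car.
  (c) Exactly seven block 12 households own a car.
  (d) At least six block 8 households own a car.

2

(a) block 17: |A| = 5, |A ∩ B| = 2; needs |A ∩ B| ≥ |A ∖ B| — false.
(b) block 3: |A| = 6, |A ∩ B| = 2; needs |A ∩ B| < |A ∖ B| — true.
(c) block 12: |A| = 9, |A ∩ B| = 8; needs |A ∩ B| = 7 — false.
(d) block 8: |A| = 7, |A ∩ B| = 6; needs |A ∩ B| ≥ 6 — true.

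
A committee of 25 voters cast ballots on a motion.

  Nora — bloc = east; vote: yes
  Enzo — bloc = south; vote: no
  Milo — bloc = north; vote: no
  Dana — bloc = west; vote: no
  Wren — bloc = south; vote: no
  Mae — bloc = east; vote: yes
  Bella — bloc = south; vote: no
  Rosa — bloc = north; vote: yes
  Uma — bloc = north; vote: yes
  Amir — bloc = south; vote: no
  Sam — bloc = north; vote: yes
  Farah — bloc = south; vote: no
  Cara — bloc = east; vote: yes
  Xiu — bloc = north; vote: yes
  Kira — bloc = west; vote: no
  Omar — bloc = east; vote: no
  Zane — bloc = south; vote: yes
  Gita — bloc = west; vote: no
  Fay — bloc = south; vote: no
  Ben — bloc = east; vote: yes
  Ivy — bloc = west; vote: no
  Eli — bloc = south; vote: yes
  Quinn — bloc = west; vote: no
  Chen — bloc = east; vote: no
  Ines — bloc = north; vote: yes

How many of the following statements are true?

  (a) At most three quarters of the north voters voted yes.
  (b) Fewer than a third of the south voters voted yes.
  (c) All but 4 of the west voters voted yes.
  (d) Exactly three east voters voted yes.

1

(a) north: |A| = 6, |A ∩ B| = 5; needs |A ∩ B| / |A| ≤ 3/4 — false.
(b) south: |A| = 8, |A ∩ B| = 2; needs |A ∩ B| / |A| < 1/3 — true.
(c) west: |A| = 5, |A ∩ B| = 0; needs |A ∖ B| = 4 — false.
(d) east: |A| = 6, |A ∩ B| = 4; needs |A ∩ B| = 3 — false.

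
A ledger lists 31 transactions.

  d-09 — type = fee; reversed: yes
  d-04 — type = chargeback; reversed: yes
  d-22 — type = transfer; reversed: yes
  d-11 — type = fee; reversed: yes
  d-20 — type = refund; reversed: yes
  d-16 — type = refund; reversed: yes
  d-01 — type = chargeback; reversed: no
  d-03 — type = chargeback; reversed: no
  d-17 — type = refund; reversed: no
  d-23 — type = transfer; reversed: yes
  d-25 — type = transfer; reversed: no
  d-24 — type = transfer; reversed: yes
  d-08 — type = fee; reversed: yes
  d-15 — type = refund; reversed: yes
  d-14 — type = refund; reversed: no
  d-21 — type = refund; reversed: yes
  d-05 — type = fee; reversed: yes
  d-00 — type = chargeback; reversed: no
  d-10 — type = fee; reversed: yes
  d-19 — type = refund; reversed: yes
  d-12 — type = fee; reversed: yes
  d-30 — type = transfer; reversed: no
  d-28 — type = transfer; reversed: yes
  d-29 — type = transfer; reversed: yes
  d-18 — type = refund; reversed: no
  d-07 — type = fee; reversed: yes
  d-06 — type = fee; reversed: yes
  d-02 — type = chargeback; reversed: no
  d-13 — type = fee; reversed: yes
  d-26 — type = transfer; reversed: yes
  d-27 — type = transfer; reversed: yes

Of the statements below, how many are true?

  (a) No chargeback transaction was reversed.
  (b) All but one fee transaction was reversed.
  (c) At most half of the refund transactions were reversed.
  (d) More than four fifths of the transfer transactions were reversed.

(a) chargeback: |A| = 5, |A ∩ B| = 1; needs A ∩ B = ∅ (|A ∩ B| = 0) — false.
(b) fee: |A| = 9, |A ∩ B| = 9; needs |A ∖ B| = 1 — false.
(c) refund: |A| = 8, |A ∩ B| = 5; needs |A ∩ B| ≤ |A ∖ B| — false.
(d) transfer: |A| = 9, |A ∩ B| = 7; needs |A ∩ B| / |A| > 4/5 — false.

0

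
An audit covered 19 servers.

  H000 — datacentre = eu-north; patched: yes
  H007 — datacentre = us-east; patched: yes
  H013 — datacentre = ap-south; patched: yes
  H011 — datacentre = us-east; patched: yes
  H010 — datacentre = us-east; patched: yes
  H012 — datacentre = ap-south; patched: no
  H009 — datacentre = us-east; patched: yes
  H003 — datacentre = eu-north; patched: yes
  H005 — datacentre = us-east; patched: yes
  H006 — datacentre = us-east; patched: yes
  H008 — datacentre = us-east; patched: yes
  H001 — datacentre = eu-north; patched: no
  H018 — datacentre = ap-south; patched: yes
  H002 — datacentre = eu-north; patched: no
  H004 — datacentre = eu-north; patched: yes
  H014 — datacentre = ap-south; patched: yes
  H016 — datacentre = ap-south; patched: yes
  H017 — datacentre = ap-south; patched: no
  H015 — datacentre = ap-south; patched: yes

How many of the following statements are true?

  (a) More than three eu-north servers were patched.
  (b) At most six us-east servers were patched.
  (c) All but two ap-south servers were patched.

(a) eu-north: |A| = 5, |A ∩ B| = 3; needs |A ∩ B| > 3 — false.
(b) us-east: |A| = 7, |A ∩ B| = 7; needs |A ∩ B| ≤ 6 — false.
(c) ap-south: |A| = 7, |A ∩ B| = 5; needs |A ∖ B| = 2 — true.

1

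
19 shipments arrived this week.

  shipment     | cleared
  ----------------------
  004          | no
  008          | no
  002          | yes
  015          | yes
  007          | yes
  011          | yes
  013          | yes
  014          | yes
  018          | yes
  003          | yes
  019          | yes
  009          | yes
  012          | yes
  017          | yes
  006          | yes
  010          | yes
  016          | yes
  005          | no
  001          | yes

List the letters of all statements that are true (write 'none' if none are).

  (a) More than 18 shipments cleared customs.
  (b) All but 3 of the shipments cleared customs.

(b)

|A| = 19, |A ∩ B| = 16, |A ∖ B| = 3.
(a) |A ∩ B| > 18: fails.
(b) |A ∖ B| = 3: holds.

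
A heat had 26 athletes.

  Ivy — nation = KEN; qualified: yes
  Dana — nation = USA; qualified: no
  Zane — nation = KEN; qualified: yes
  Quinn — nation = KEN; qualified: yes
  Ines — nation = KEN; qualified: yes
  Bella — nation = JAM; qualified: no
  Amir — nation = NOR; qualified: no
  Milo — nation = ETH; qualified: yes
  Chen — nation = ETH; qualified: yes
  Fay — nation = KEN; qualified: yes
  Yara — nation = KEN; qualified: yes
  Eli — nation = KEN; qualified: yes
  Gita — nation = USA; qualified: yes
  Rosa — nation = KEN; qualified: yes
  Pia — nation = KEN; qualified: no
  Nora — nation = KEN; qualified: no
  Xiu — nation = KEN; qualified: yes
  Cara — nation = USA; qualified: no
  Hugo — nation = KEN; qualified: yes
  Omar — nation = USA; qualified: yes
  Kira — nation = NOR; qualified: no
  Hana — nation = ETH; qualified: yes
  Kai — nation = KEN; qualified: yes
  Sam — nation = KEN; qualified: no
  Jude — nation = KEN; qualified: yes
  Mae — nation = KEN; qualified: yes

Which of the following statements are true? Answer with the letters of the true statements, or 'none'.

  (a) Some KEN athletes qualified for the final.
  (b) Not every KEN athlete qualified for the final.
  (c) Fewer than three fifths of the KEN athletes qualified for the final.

|A| = 16, |A ∩ B| = 13, |A ∖ B| = 3.
(a) A ∩ B ≠ ∅ (|A ∩ B| ≥ 1): holds.
(b) A ⊄ B (|A ∖ B| ≥ 1): holds.
(c) |A ∩ B| / |A| < 3/5: fails.

(a), (b)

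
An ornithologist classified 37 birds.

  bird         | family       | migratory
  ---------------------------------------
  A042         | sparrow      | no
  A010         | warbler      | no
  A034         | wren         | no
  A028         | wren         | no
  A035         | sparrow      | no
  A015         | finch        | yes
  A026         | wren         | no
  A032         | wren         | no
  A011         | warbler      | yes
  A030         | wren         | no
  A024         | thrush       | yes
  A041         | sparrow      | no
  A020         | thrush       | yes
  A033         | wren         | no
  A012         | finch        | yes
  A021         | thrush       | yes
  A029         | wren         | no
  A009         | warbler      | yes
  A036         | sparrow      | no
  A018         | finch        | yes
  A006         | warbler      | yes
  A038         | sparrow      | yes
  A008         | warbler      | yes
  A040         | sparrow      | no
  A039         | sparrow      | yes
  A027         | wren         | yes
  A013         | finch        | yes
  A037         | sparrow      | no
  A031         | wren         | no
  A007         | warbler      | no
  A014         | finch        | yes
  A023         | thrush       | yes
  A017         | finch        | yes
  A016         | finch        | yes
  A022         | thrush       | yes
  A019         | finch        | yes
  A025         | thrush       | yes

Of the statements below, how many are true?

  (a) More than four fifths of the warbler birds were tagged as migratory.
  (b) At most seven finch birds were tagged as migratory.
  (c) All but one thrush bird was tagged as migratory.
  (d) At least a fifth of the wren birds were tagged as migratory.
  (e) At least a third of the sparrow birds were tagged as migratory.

(a) warbler: |A| = 6, |A ∩ B| = 4; needs |A ∩ B| / |A| > 4/5 — false.
(b) finch: |A| = 8, |A ∩ B| = 8; needs |A ∩ B| ≤ 7 — false.
(c) thrush: |A| = 6, |A ∩ B| = 6; needs |A ∖ B| = 1 — false.
(d) wren: |A| = 9, |A ∩ B| = 1; needs |A ∩ B| / |A| ≥ 1/5 — false.
(e) sparrow: |A| = 8, |A ∩ B| = 2; needs |A ∩ B| / |A| ≥ 1/3 — false.

0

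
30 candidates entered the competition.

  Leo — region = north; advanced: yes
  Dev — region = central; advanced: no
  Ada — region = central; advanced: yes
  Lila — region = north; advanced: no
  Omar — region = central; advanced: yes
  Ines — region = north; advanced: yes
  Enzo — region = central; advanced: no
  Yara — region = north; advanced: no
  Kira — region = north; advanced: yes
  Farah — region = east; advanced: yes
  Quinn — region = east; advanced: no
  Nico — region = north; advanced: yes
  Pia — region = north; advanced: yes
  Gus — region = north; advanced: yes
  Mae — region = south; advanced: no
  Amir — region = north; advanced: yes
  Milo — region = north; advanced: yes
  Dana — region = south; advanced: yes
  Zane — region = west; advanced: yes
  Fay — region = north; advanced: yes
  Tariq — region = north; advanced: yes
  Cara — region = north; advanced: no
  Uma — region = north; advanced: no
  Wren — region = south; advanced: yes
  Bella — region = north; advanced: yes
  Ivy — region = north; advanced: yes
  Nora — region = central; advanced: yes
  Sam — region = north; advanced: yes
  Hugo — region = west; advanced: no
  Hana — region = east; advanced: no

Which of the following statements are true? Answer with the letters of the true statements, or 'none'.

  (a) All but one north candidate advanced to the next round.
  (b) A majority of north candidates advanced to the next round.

|A| = 17, |A ∩ B| = 13, |A ∖ B| = 4.
(a) |A ∖ B| = 1: fails.
(b) |A ∩ B| > |A ∖ B|: holds.

(b)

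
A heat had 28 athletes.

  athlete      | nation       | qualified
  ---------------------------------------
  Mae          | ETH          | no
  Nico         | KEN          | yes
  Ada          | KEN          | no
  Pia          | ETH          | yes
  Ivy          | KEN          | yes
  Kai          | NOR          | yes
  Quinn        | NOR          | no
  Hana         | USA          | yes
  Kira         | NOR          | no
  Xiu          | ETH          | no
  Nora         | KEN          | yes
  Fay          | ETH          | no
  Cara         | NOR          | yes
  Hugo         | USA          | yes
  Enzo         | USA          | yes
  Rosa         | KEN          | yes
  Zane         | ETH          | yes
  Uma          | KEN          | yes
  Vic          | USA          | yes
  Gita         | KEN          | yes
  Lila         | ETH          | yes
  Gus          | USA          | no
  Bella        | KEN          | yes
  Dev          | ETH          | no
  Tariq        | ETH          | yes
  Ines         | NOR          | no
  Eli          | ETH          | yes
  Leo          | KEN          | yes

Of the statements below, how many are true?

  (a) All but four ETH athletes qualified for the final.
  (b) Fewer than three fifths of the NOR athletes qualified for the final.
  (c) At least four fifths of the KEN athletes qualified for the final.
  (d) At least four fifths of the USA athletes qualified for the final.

(a) ETH: |A| = 9, |A ∩ B| = 5; needs |A ∖ B| = 4 — true.
(b) NOR: |A| = 5, |A ∩ B| = 2; needs |A ∩ B| / |A| < 3/5 — true.
(c) KEN: |A| = 9, |A ∩ B| = 8; needs |A ∩ B| / |A| ≥ 4/5 — true.
(d) USA: |A| = 5, |A ∩ B| = 4; needs |A ∩ B| / |A| ≥ 4/5 — true.

4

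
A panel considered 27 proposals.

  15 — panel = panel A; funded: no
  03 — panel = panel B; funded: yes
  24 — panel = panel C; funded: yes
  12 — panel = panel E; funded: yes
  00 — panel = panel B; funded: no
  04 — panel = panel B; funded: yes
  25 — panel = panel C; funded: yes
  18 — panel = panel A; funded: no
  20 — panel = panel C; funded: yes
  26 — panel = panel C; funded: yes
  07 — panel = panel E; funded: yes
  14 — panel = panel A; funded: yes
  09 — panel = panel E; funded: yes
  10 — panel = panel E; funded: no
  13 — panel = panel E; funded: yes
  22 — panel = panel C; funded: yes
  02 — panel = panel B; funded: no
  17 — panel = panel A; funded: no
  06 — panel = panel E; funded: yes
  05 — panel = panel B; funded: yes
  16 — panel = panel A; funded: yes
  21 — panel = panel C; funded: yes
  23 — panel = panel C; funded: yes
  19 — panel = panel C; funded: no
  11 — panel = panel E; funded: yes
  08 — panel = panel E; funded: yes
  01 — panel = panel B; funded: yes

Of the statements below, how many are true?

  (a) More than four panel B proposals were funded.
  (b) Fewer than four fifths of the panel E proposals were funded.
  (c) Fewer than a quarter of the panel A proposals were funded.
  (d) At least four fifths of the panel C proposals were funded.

1

(a) panel B: |A| = 6, |A ∩ B| = 4; needs |A ∩ B| > 4 — false.
(b) panel E: |A| = 8, |A ∩ B| = 7; needs |A ∩ B| / |A| < 4/5 — false.
(c) panel A: |A| = 5, |A ∩ B| = 2; needs |A ∩ B| / |A| < 1/4 — false.
(d) panel C: |A| = 8, |A ∩ B| = 7; needs |A ∩ B| / |A| ≥ 4/5 — true.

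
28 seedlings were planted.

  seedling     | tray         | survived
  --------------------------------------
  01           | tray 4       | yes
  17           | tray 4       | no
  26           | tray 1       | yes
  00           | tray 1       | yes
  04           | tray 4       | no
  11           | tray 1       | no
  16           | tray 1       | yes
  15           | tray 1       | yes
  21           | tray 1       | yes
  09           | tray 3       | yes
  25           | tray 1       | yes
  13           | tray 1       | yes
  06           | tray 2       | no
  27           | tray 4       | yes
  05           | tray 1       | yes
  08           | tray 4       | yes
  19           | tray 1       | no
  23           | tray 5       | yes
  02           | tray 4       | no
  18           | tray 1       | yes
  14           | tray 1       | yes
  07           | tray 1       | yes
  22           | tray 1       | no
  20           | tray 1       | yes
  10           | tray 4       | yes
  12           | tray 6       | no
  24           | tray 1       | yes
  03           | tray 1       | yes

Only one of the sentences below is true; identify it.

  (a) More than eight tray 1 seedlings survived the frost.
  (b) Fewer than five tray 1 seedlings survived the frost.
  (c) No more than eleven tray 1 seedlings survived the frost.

(a)

|A| = 17, |A ∩ B| = 14, |A ∖ B| = 3.
(a) requires |A ∩ B| > 8: true.
(b) requires |A ∩ B| < 5: false.
(c) requires |A ∩ B| ≤ 11: false.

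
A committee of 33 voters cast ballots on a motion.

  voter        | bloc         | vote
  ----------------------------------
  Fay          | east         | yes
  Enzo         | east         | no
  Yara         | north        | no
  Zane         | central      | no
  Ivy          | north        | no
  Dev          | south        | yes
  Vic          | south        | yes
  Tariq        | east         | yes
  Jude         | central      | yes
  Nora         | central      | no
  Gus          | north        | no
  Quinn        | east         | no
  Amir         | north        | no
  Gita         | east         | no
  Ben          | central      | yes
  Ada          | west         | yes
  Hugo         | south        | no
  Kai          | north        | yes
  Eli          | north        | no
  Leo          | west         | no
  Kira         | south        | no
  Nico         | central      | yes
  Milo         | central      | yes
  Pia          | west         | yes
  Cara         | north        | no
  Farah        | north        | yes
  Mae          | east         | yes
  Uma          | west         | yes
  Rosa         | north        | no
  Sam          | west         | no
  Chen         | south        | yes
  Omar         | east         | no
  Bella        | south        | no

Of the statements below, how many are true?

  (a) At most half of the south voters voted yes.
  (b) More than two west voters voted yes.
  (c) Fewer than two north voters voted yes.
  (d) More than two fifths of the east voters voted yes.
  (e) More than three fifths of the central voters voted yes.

(a) south: |A| = 6, |A ∩ B| = 3; needs |A ∩ B| ≤ |A ∖ B| — true.
(b) west: |A| = 5, |A ∩ B| = 3; needs |A ∩ B| > 2 — true.
(c) north: |A| = 9, |A ∩ B| = 2; needs |A ∩ B| < 2 — false.
(d) east: |A| = 7, |A ∩ B| = 3; needs |A ∩ B| / |A| > 2/5 — true.
(e) central: |A| = 6, |A ∩ B| = 4; needs |A ∩ B| / |A| > 3/5 — true.

4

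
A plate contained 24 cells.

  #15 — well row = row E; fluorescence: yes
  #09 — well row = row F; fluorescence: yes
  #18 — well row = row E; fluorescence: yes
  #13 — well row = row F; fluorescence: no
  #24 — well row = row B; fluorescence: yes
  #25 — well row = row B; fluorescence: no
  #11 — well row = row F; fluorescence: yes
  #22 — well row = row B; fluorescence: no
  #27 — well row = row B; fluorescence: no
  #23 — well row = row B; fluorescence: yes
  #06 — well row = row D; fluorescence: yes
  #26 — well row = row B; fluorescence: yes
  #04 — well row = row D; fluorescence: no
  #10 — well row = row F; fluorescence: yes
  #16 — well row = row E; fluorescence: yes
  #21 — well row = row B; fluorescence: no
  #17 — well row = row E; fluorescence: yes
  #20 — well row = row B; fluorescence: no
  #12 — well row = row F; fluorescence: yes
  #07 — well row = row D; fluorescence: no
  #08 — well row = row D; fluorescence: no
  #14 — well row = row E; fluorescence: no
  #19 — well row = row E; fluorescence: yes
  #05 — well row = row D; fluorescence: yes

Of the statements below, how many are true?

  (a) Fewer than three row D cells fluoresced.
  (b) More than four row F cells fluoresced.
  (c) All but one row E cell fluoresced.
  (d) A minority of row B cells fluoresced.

(a) row D: |A| = 5, |A ∩ B| = 2; needs |A ∩ B| < 3 — true.
(b) row F: |A| = 5, |A ∩ B| = 4; needs |A ∩ B| > 4 — false.
(c) row E: |A| = 6, |A ∩ B| = 5; needs |A ∖ B| = 1 — true.
(d) row B: |A| = 8, |A ∩ B| = 3; needs |A ∩ B| < |A ∖ B| — true.

3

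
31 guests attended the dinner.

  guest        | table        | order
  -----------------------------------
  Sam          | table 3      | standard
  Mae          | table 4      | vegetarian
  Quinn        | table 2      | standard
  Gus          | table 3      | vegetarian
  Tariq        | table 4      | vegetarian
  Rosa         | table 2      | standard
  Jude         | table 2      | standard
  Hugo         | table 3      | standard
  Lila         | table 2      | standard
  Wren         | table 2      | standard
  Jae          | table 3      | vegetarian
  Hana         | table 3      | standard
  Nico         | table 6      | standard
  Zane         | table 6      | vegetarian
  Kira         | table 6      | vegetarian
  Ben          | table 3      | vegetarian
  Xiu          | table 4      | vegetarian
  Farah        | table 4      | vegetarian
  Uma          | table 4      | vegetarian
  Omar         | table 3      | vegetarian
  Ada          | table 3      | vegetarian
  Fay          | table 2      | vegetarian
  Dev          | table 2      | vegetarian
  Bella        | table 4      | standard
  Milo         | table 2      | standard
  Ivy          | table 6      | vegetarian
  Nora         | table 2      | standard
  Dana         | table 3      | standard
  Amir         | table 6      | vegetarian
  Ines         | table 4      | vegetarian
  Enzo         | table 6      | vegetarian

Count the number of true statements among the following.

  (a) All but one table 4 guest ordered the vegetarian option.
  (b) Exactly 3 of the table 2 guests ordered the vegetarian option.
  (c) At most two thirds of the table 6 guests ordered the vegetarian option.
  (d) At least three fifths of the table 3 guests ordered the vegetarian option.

(a) table 4: |A| = 7, |A ∩ B| = 6; needs |A ∖ B| = 1 — true.
(b) table 2: |A| = 9, |A ∩ B| = 2; needs |A ∩ B| = 3 — false.
(c) table 6: |A| = 6, |A ∩ B| = 5; needs |A ∩ B| / |A| ≤ 2/3 — false.
(d) table 3: |A| = 9, |A ∩ B| = 5; needs |A ∩ B| / |A| ≥ 3/5 — false.

1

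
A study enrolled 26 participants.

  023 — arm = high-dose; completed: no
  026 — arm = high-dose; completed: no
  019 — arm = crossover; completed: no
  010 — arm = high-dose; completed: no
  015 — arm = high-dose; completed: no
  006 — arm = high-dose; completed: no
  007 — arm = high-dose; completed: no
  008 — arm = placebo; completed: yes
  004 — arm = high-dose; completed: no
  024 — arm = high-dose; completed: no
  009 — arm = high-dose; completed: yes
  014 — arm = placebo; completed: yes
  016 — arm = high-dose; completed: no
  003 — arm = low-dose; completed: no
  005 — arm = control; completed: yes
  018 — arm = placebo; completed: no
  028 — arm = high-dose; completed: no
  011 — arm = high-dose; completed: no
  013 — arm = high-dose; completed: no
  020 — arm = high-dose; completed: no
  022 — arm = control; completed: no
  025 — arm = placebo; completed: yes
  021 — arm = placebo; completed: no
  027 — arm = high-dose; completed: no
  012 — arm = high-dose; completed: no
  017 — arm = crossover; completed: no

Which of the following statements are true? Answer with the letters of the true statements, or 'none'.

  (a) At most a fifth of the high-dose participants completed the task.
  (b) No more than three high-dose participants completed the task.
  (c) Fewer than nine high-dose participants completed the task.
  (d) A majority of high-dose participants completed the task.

(a), (b), (c)

|A| = 16, |A ∩ B| = 1, |A ∖ B| = 15.
(a) |A ∩ B| / |A| ≤ 1/5: holds.
(b) |A ∩ B| ≤ 3: holds.
(c) |A ∩ B| < 9: holds.
(d) |A ∩ B| > |A ∖ B|: fails.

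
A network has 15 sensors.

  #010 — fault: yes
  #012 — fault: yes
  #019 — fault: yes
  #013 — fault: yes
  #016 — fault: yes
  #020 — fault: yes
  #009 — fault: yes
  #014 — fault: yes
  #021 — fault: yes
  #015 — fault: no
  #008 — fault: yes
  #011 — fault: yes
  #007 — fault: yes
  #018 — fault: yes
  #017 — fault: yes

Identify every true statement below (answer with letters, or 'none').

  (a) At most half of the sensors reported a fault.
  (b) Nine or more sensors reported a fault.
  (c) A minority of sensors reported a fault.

|A| = 15, |A ∩ B| = 14, |A ∖ B| = 1.
(a) |A ∩ B| ≤ |A ∖ B|: fails.
(b) |A ∩ B| ≥ 9: holds.
(c) |A ∩ B| < |A ∖ B|: fails.

(b)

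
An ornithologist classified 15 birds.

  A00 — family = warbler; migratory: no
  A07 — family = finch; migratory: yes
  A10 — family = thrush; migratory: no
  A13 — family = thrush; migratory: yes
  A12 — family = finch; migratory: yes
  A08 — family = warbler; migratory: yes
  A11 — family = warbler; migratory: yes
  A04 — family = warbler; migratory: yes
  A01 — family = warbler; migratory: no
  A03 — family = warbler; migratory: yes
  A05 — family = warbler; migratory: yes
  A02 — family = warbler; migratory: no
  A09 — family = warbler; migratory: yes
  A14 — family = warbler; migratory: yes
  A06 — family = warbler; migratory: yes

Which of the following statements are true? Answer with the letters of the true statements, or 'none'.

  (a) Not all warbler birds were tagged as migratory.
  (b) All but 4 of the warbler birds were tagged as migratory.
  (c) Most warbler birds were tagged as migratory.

(a), (c)

|A| = 11, |A ∩ B| = 8, |A ∖ B| = 3.
(a) A ⊄ B (|A ∖ B| ≥ 1): holds.
(b) |A ∖ B| = 4: fails.
(c) |A ∩ B| > |A ∖ B|: holds.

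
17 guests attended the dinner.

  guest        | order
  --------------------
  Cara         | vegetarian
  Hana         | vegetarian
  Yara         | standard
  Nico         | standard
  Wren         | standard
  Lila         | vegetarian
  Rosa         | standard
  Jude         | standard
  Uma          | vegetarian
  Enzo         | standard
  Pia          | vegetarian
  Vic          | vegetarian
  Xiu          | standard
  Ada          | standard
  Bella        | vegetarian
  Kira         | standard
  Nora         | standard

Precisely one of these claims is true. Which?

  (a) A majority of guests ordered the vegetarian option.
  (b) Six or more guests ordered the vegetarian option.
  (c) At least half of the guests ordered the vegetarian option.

(b)

|A| = 17, |A ∩ B| = 7, |A ∖ B| = 10.
(a) requires |A ∩ B| > |A ∖ B|: false.
(b) requires |A ∩ B| ≥ 6: true.
(c) requires |A ∩ B| ≥ |A ∖ B|: false.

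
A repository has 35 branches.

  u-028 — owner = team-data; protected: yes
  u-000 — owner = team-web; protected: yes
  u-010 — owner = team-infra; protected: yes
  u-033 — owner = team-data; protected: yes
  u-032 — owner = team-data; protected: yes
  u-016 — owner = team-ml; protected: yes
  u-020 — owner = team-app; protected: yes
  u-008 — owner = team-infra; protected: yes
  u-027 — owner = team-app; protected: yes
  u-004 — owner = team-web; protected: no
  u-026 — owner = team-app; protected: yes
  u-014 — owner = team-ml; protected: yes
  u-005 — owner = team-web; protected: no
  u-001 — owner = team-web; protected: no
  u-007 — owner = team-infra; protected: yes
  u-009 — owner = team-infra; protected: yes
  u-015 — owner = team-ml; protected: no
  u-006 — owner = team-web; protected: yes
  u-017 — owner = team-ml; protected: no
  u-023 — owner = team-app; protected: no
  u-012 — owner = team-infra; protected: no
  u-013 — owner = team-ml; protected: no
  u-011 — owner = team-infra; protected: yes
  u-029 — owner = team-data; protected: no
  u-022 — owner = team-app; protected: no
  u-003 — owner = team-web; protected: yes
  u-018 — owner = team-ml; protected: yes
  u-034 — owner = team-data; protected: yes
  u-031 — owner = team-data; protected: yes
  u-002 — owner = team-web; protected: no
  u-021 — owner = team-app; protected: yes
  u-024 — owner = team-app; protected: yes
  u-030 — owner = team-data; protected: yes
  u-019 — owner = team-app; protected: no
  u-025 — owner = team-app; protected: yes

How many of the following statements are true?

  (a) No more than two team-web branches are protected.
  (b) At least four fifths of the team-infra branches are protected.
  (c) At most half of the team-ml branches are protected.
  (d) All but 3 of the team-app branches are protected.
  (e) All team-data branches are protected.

3

(a) team-web: |A| = 7, |A ∩ B| = 3; needs |A ∩ B| ≤ 2 — false.
(b) team-infra: |A| = 6, |A ∩ B| = 5; needs |A ∩ B| / |A| ≥ 4/5 — true.
(c) team-ml: |A| = 6, |A ∩ B| = 3; needs |A ∩ B| ≤ |A ∖ B| — true.
(d) team-app: |A| = 9, |A ∩ B| = 6; needs |A ∖ B| = 3 — true.
(e) team-data: |A| = 7, |A ∩ B| = 6; needs A ⊆ B, i.e. every element of A is in B (|A ∖ B| = 0) — false.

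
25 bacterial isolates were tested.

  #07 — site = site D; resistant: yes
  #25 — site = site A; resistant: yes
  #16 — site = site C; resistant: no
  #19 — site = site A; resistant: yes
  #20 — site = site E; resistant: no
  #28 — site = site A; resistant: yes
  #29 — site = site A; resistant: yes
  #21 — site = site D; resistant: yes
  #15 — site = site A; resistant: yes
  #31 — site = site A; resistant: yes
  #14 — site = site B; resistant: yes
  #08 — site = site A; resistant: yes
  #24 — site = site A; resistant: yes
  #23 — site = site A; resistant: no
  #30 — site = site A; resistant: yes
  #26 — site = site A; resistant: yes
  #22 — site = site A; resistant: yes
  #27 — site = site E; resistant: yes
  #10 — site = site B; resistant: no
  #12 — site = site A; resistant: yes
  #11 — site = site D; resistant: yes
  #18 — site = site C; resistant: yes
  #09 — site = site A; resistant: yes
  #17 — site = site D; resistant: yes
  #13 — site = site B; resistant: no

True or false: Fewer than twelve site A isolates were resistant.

False

Truth condition: |A ∩ B| < 12.
A (the restrictor) = {#25, #19, #28, #29, #15, #31, #08, #24, #23, #30, #26, #22, #12, #09}, |A| = 14.
A ∩ B = {#25, #19, #28, #29, #15, #31, #08, #24, #30, #26, #22, #12, #09}, so |A ∩ B| = 13.
|A ∩ B| = 13, so the statement is false.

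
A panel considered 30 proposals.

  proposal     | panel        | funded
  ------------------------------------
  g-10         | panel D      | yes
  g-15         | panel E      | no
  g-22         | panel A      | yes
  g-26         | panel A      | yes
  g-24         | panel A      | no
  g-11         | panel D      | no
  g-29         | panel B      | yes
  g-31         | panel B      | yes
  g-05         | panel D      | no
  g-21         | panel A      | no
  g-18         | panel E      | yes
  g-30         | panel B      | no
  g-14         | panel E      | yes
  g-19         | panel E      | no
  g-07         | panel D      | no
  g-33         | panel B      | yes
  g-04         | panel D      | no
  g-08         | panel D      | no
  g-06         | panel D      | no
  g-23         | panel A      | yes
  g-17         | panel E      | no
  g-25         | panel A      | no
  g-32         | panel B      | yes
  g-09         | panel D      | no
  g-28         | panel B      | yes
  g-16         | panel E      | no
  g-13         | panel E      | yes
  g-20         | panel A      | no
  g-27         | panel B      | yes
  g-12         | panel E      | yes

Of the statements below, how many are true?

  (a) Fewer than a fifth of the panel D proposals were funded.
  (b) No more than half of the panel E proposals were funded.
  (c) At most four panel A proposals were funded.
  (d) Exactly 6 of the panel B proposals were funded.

(a) panel D: |A| = 8, |A ∩ B| = 1; needs |A ∩ B| / |A| < 1/5 — true.
(b) panel E: |A| = 8, |A ∩ B| = 4; needs |A ∩ B| ≤ |A ∖ B| — true.
(c) panel A: |A| = 7, |A ∩ B| = 3; needs |A ∩ B| ≤ 4 — true.
(d) panel B: |A| = 7, |A ∩ B| = 6; needs |A ∩ B| = 6 — true.

4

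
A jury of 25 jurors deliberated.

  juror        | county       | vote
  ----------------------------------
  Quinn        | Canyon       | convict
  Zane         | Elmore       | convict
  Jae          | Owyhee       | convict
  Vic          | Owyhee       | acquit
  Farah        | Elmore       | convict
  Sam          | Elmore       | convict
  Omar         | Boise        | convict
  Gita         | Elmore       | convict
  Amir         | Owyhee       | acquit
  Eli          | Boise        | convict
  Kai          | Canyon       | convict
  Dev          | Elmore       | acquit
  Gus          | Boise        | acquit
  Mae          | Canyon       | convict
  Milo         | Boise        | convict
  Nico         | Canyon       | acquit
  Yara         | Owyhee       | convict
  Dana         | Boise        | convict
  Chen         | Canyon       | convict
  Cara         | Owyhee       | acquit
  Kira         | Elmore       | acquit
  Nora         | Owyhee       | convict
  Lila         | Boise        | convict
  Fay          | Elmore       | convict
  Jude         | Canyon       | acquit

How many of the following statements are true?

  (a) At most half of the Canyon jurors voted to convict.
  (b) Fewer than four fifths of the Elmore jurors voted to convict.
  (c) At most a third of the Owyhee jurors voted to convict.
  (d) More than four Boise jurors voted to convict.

(a) Canyon: |A| = 6, |A ∩ B| = 4; needs |A ∩ B| ≤ |A ∖ B| — false.
(b) Elmore: |A| = 7, |A ∩ B| = 5; needs |A ∩ B| / |A| < 4/5 — true.
(c) Owyhee: |A| = 6, |A ∩ B| = 3; needs |A ∩ B| / |A| ≤ 1/3 — false.
(d) Boise: |A| = 6, |A ∩ B| = 5; needs |A ∩ B| > 4 — true.

2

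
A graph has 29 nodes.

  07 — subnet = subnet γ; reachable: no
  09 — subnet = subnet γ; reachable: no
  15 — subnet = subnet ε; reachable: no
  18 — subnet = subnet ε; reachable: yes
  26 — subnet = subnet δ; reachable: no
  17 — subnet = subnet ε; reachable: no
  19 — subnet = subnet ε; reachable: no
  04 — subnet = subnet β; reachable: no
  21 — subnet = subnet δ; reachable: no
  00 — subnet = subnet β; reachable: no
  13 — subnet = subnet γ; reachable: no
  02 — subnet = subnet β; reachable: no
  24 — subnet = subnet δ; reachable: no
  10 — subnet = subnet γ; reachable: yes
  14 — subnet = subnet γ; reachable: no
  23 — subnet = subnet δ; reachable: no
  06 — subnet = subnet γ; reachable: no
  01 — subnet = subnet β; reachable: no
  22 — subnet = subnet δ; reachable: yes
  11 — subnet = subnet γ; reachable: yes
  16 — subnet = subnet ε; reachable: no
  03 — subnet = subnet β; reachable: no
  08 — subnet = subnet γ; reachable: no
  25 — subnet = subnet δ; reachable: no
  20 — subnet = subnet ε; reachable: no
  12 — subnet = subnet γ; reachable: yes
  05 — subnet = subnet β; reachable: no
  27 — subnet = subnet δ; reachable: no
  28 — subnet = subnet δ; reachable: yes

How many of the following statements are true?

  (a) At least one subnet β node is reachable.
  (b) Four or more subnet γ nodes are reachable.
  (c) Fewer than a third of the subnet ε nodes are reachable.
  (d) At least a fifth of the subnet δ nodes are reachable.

(a) subnet β: |A| = 6, |A ∩ B| = 0; needs A ∩ B ≠ ∅ (|A ∩ B| ≥ 1) — false.
(b) subnet γ: |A| = 9, |A ∩ B| = 3; needs |A ∩ B| ≥ 4 — false.
(c) subnet ε: |A| = 6, |A ∩ B| = 1; needs |A ∩ B| / |A| < 1/3 — true.
(d) subnet δ: |A| = 8, |A ∩ B| = 2; needs |A ∩ B| / |A| ≥ 1/5 — true.

2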